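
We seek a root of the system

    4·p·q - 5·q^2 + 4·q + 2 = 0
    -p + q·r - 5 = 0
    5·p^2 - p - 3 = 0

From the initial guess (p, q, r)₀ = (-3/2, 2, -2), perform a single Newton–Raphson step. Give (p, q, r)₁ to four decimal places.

(-0.8906, 1.2216, 1.2763)

At (-3/2, 2, -2): F = (-22.0000, -7.5000, 9.7500).
Jacobian J = [[4·q, 4·p - 10·q + 4, 0], [-1, r, q], [10·p - 1, 0, 0]].
At the point, J = [[8.0000, -22.0000, 0.0000], [-1.0000, -2.0000, 2.0000], [-16.0000, 0.0000, 0.0000]] (det J = 704.0000).
Solving J·Δ = −F gives Δ = (0.6094, -0.7784, 3.2763).
Then the next iterate is (p, q, r)₁ = (-0.8906, 1.2216, 1.2763).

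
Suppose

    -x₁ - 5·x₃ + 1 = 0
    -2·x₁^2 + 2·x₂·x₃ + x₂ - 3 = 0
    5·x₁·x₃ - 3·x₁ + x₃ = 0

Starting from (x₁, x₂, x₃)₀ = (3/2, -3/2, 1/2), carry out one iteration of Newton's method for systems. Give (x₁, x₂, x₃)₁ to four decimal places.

(-0.9318, -3.7159, 0.3864)

At (3/2, -3/2, 1/2): F = (-3.0000, -10.5000, -0.2500).
Jacobian J = [[-1, 0, -5], [-4·x₁, 2·x₃ + 1, 2·x₂], [5·x₃ - 3, 0, 5·x₁ + 1]].
At the point, J = [[-1.0000, 0.0000, -5.0000], [-6.0000, 2.0000, -3.0000], [-0.5000, 0.0000, 8.5000]] (det J = -22.0000).
Solving J·Δ = −F gives Δ = (-2.4318, -2.2159, -0.1136).
Then the next iterate is (x₁, x₂, x₃)₁ = (-0.9318, -3.7159, 0.3864).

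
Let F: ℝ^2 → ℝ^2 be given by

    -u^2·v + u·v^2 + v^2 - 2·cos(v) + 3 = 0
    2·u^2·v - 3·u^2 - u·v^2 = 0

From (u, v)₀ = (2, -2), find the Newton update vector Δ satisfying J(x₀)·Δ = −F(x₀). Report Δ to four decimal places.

At (2, -2): F = (23.832294, -36.0000).
Jacobian J = [[-2·u·v + v^2, -u^2 + 2·u·v + 2·v + 2·sin(v)], [4·u·v - 6·u - v^2, 2·u^2 - 2·u·v]].
At the point, J = [[12.0000, -17.818595], [-32.0000, 16.0000]] (det J = -378.195035).
Solving J·Δ = −F gives Δ = (-0.6879, 0.8742).

(-0.6879, 0.8742)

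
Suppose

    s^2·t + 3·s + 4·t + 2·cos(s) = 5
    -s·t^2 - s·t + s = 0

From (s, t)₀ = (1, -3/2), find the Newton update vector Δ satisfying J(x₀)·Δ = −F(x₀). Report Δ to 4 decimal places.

(-3.9188, 0.3649)

At (1, -3/2): F = (-8.419395, 0.2500).
Jacobian J = [[2·s·t - 2·sin(s) + 3, s^2 + 4], [-t^2 - t + 1, -2·s·t - s]].
At the point, J = [[-1.682942, 5.0000], [0.2500, 2.0000]] (det J = -4.615884).
Solving J·Δ = −F gives Δ = (-3.9188, 0.3649).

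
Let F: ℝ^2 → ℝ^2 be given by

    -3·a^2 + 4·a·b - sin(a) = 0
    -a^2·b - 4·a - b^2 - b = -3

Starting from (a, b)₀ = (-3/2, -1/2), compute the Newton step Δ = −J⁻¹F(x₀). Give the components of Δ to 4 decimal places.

(1.4086, 1.1680)

At (-3/2, -1/2): F = (-2.752505, 10.3750).
Jacobian J = [[-6·a + 4·b - cos(a), 4·a], [-2·a·b - 4, -a^2 - 2·b - 1]].
At the point, J = [[6.929263, -6.0000], [-5.5000, -2.2500]] (det J = -48.590841).
Solving J·Δ = −F gives Δ = (1.4086, 1.1680).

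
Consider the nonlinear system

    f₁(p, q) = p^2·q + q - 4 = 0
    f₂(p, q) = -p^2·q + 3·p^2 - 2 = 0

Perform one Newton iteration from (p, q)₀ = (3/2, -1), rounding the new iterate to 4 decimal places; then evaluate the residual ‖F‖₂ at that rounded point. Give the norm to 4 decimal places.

1.7608

At (3/2, -1): F = (-7.2500, 7.0000).
Jacobian J = [[2·p·q, p^2 + 1], [-2·p·q + 6·p, -p^2]].
At the point, J = [[-3.0000, 3.2500], [12.0000, -2.2500]] (det J = -32.2500).
Solving J·Δ = −F gives Δ = (-0.1996, 2.0465).
Then the next iterate is (p, q)₁ = (1.3004, 1.0465).
Re-evaluating at (1.3004, 1.0465): F = (-1.183826, 1.303447), so ‖F‖₂ = 1.7608.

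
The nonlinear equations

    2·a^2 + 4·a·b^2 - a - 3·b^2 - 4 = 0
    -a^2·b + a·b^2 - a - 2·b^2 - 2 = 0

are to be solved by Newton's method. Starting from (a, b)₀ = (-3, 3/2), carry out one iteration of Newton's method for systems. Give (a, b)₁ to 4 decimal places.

At (-3, 3/2): F = (-16.7500, -23.7500).
Jacobian J = [[4·a + 4·b^2 - 1, 8·a·b - 6·b], [-2·a·b + b^2 - 1, -a^2 + 2·a·b - 4·b]].
At the point, J = [[-4.0000, -45.0000], [10.2500, -24.0000]] (det J = 557.2500).
Solving J·Δ = −F gives Δ = (1.1965, -0.4786).
Then the next iterate is (a, b)₁ = (-1.8035, 1.0214).

(-1.8035, 1.0214)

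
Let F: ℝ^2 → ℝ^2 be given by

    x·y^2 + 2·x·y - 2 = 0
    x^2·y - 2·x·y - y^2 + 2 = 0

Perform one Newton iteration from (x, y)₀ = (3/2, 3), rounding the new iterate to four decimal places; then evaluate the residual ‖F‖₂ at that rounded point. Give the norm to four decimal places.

At (3/2, 3): F = (20.5000, -9.2500).
Jacobian J = [[y^2 + 2·y, 2·x·y + 2·x], [2·x·y - 2·y, x^2 - 2·x - 2·y]].
At the point, J = [[15.0000, 12.0000], [3.0000, -6.7500]] (det J = -137.2500).
Solving J·Δ = −F gives Δ = (-0.1995, -1.4590).
Then the next iterate is (x, y)₁ = (1.3005, 1.5410).
Re-evaluating at (1.3005, 1.5410): F = (5.096414, -1.776528), so ‖F‖₂ = 5.3972.

5.3972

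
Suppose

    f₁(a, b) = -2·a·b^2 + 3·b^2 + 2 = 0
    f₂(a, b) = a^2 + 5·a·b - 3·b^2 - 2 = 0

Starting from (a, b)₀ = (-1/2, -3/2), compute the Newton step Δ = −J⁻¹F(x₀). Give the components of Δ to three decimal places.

(0.110, 0.875)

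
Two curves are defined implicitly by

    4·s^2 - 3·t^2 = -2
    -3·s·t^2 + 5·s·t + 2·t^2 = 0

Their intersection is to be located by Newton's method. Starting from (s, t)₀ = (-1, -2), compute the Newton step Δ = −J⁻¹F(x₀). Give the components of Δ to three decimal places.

At (-1, -2): F = (-6.000, 30.000).
Jacobian J = [[8·s, -6·t], [-3·t^2 + 5·t, -6·s·t + 5·s + 4·t]].
At the point, J = [[-8.000, 12.000], [-22.000, -25.000]] (det J = 464.000).
Solving J·Δ = −F gives Δ = (0.453, 0.802).

(0.453, 0.802)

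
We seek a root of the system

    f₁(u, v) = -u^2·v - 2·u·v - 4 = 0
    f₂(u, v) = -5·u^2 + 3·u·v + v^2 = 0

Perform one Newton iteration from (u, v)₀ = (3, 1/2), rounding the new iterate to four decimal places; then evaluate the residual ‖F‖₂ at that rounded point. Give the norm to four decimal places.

At (3, 1/2): F = (-11.5000, -40.2500).
Jacobian J = [[-2·u·v - 2·v, -u^2 - 2·u], [-10·u + 3·v, 3·u + 2·v]].
At the point, J = [[-4.0000, -15.0000], [-28.5000, 10.0000]] (det J = -467.5000).
Solving J·Δ = −F gives Δ = (-1.5374, -0.3567).
Then the next iterate is (u, v)₁ = (1.4626, 0.1433).
Re-evaluating at (1.4626, 0.1433): F = (-4.725728, -10.046687), so ‖F‖₂ = 11.1026.

11.1026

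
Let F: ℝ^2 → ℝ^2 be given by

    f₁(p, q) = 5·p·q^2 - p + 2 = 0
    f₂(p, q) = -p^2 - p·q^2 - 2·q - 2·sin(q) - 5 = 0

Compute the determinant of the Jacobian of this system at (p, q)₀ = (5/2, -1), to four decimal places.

J = [[5·q^2 - 1, 10·p·q], [-2·p - q^2, -2·p·q - 2·cos(q) - 2]].
At the point, J = [[4.0000, -25.0000], [-6.0000, 1.919395]].
det J = -142.3224.

-142.3224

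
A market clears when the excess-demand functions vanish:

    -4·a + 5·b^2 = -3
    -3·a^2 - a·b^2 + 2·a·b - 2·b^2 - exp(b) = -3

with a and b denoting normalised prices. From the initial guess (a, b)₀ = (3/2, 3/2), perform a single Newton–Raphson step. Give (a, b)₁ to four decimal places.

At (3/2, 3/2): F = (8.2500, -11.606689).
Jacobian J = [[-4, 10·b], [-6·a - b^2 + 2·b, -2·a·b + 2·a - 4·b - exp(b)]].
At the point, J = [[-4.0000, 15.0000], [-8.2500, -11.981689]] (det J = 171.676756).
Solving J·Δ = −F gives Δ = (-0.4383, -0.6669).
Then the next iterate is (a, b)₁ = (1.0617, 0.8331).

(1.0617, 0.8331)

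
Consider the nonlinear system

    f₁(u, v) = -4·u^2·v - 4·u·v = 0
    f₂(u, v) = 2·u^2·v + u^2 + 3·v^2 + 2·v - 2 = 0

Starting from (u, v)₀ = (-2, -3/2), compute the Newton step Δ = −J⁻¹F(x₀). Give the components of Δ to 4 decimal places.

(0.8261, -0.3587)

At (-2, -3/2): F = (12.0000, -6.2500).
Jacobian J = [[-8·u·v - 4·v, -4·u^2 - 4·u], [4·u·v + 2·u, 2·u^2 + 6·v + 2]].
At the point, J = [[-18.0000, -8.0000], [8.0000, 1.0000]] (det J = 46.0000).
Solving J·Δ = −F gives Δ = (0.8261, -0.3587).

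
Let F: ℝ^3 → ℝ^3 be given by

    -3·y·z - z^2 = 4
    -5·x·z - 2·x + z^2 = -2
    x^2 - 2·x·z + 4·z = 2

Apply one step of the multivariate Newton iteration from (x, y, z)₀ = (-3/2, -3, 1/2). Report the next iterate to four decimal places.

(-13.9500, -43.6333, -7.1500)

At (-3/2, -3, 1/2): F = (0.2500, 9.0000, 3.7500).
Jacobian J = [[0, -3·z, -3·y - 2·z], [-5·z - 2, 0, -5·x + 2·z], [2·x - 2·z, 0, -2·x + 4]].
At the point, J = [[0.0000, -1.5000, 8.0000], [-4.5000, 0.0000, 8.5000], [-4.0000, 0.0000, 7.0000]] (det J = 3.7500).
Solving J·Δ = −F gives Δ = (-12.4500, -40.6333, -7.6500).
Then the next iterate is (x, y, z)₁ = (-13.9500, -43.6333, -7.1500).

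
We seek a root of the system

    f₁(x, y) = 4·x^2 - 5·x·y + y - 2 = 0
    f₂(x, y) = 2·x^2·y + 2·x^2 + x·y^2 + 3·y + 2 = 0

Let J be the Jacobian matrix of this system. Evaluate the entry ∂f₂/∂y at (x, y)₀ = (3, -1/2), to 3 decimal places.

∂f₂/∂y = 2·x^2 + 2·x·y + 3.
At (3, -1/2) this is 18.000.

18.000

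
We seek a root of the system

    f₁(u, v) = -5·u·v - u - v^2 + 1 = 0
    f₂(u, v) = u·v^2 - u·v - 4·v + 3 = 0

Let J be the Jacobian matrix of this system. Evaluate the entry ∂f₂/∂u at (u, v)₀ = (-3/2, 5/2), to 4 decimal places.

3.7500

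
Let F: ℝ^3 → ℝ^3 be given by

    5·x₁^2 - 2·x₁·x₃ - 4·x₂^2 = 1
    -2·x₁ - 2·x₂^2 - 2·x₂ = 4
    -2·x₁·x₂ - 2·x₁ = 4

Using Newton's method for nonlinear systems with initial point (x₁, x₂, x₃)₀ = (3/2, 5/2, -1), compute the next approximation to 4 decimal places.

(0.2115, 0.6731, -0.0385)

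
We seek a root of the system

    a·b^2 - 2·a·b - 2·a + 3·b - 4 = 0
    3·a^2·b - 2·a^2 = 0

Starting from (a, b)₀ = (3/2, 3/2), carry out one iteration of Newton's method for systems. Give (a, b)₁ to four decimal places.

(0.5484, 1.7240)

At (3/2, 3/2): F = (-3.6250, 5.6250).
Jacobian J = [[b^2 - 2·b - 2, 2·a·b - 2·a + 3], [6·a·b - 4·a, 3·a^2]].
At the point, J = [[-2.7500, 4.5000], [7.5000, 6.7500]] (det J = -52.3125).
Solving J·Δ = −F gives Δ = (-0.9516, 0.2240).
Then the next iterate is (a, b)₁ = (0.5484, 1.7240).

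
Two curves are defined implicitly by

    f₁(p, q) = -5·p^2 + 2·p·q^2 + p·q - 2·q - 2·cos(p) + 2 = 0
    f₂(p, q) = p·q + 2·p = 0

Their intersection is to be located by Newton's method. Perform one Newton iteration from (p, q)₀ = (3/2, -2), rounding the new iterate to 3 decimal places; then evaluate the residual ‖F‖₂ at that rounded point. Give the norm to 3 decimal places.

1.352

At (3/2, -2): F = (3.60853, 0.000).
Jacobian J = [[-10·p + 2·q^2 + q + 2·sin(p), 4·p·q + p - 2], [q + 2, p]].
At the point, J = [[-7.00501, -12.500], [0.000, 1.500]] (det J = -10.50752).
Solving J·Δ = −F gives Δ = (0.515, 0.000).
Then the next iterate is (p, q)₁ = (2.015, -2.000).
Re-evaluating at (2.015, -2.000): F = (-1.35165, 0.000), so ‖F‖₂ = 1.352.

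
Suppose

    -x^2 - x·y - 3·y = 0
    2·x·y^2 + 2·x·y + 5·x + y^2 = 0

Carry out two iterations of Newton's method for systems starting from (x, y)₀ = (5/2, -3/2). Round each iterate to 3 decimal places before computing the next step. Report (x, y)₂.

At (5/2, -3/2): F = (2.000, 18.500).
Jacobian J = [[-2·x - y, -x - 3], [2·y^2 + 2·y + 5, 4·x·y + 2·x + 2·y]].
At the point, J = [[-3.500, -5.500], [6.500, -13.000]] (det J = 81.250).
Solving J·Δ = −F gives Δ = (-0.932, 0.957).
Then the next iterate is (x, y)₁ = (1.568, -0.543).
Round to (1.568, -0.543) and repeat: F = (0.02180, 7.35665), J = [[-2.593, -4.568], [4.50370, -1.35570]].
Δ = (-1.394, 0.796), so (x, y)₂ = (0.174, 0.253).

(0.174, 0.253)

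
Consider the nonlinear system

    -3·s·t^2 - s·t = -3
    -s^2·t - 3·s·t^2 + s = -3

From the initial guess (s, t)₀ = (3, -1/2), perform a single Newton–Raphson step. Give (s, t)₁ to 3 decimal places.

(0.462, -0.981)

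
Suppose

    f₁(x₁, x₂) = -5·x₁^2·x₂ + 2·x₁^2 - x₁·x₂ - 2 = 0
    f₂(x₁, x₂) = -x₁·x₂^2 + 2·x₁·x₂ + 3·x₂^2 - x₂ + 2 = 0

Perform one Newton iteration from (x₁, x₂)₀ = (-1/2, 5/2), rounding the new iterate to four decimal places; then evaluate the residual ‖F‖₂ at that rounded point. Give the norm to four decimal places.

5.9638

At (-1/2, 5/2): F = (-3.3750, 18.8750).
Jacobian J = [[-10·x₁·x₂ + 4·x₁ - x₂, -5·x₁^2 - x₁], [-x₂^2 + 2·x₂, -2·x₁·x₂ + 2·x₁ + 6·x₂ - 1]].
At the point, J = [[8.0000, -0.7500], [-1.2500, 15.5000]] (det J = 123.0625).
Solving J·Δ = −F gives Δ = (0.3101, -1.1927).
Then the next iterate is (x₁, x₂)₁ = (-0.1899, 1.3073).
Re-evaluating at (-0.1899, 1.3073): F = (-1.915339, 5.647833), so ‖F‖₂ = 5.9638.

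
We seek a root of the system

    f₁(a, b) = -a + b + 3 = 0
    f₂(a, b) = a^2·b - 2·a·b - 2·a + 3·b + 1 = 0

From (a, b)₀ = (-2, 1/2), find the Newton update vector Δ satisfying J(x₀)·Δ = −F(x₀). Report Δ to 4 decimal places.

At (-2, 1/2): F = (5.5000, 10.5000).
Jacobian J = [[-1, 1], [2·a·b - 2·b - 2, a^2 - 2·a + 3]].
At the point, J = [[-1.0000, 1.0000], [-5.0000, 11.0000]] (det J = -6.0000).
Solving J·Δ = −F gives Δ = (8.3333, 2.8333).

(8.3333, 2.8333)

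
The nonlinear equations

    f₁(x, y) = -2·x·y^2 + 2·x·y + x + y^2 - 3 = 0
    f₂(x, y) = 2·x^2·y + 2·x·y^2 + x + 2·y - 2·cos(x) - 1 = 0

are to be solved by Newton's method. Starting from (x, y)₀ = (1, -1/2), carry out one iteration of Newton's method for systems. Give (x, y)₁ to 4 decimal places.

At (1, -1/2): F = (-3.2500, -2.580605).
Jacobian J = [[-2·y^2 + 2·y + 1, -4·x·y + 2·x + 2·y], [4·x·y + 2·y^2 + 2·sin(x) + 1, 2·x^2 + 4·x·y + 2]].
At the point, J = [[-0.5000, 3.0000], [1.182942, 2.0000]] (det J = -4.548826).
Solving J·Δ = −F gives Δ = (0.2730, 1.1288).
Then the next iterate is (x, y)₁ = (1.2730, 0.6288).

(1.2730, 0.6288)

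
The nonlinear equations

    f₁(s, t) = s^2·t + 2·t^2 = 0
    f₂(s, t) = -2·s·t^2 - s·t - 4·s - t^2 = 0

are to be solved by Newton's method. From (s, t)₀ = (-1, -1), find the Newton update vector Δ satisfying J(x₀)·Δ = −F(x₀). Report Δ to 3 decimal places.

(0.647, 0.765)

At (-1, -1): F = (1.000, 4.000).
Jacobian J = [[2·s·t, s^2 + 4·t], [-2·t^2 - t - 4, -4·s·t - s - 2·t]].
At the point, J = [[2.000, -3.000], [-5.000, -1.000]] (det J = -17.000).
Solving J·Δ = −F gives Δ = (0.647, 0.765).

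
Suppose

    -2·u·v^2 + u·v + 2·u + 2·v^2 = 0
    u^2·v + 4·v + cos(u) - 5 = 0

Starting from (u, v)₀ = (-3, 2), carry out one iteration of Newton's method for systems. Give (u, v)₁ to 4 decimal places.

At (-3, 2): F = (20.0000, 20.010008).
Jacobian J = [[-2·v^2 + v + 2, -4·u·v + u + 4·v], [2·u·v - sin(u), u^2 + 4]].
At the point, J = [[-4.0000, 29.0000], [-11.858880, 13.0000]] (det J = 291.907520).
Solving J·Δ = −F gives Δ = (1.0972, -0.5383).
Then the next iterate is (u, v)₁ = (-1.9028, 1.4617).

(-1.9028, 1.4617)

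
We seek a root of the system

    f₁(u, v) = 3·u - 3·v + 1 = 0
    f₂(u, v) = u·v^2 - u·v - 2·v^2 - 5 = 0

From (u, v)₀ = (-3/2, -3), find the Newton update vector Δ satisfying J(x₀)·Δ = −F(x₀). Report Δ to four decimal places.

(-0.0072, 1.8261)

At (-3/2, -3): F = (5.5000, -41.0000).
Jacobian J = [[3, -3], [v^2 - v, 2·u·v - u - 4·v]].
At the point, J = [[3.0000, -3.0000], [12.0000, 22.5000]] (det J = 103.5000).
Solving J·Δ = −F gives Δ = (-0.0072, 1.8261).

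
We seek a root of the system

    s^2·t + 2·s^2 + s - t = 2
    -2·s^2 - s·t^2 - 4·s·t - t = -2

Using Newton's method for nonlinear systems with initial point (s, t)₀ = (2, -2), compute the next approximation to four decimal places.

(3.2727, -3.0909)

At (2, -2): F = (2.0000, 4.0000).
Jacobian J = [[2·s·t + 4·s + 1, s^2 - 1], [-4·s - t^2 - 4·t, -2·s·t - 4·s - 1]].
At the point, J = [[1.0000, 3.0000], [-4.0000, -1.0000]] (det J = 11.0000).
Solving J·Δ = −F gives Δ = (1.2727, -1.0909).
Then the next iterate is (s, t)₁ = (3.2727, -3.0909).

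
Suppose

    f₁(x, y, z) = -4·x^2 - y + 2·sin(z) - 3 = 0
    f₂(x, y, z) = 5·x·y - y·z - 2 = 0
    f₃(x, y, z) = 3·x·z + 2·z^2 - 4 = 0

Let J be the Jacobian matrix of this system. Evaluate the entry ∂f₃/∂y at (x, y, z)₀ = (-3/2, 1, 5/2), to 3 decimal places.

0.000

∂f₃/∂y = 0.
At (-3/2, 1, 5/2) this is 0.000.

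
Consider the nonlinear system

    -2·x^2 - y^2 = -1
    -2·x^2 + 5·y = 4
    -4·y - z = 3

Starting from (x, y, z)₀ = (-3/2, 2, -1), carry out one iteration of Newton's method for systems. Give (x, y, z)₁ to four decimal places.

(-0.9167, 1.0000, -7.0000)

At (-3/2, 2, -1): F = (-7.5000, 1.5000, -10.0000).
Jacobian J = [[-4·x, -2·y, 0], [-4·x, 5, 0], [0, -4, -1]].
At the point, J = [[6.0000, -4.0000, 0.0000], [6.0000, 5.0000, 0.0000], [0.0000, -4.0000, -1.0000]] (det J = -54.0000).
Solving J·Δ = −F gives Δ = (0.5833, -1.0000, -6.0000).
Then the next iterate is (x, y, z)₁ = (-0.9167, 1.0000, -7.0000).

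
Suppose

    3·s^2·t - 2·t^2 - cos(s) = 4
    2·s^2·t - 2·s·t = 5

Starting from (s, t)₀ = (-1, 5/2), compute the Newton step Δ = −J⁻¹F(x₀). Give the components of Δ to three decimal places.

(-0.019, -1.320)

At (-1, 5/2): F = (-9.54030, 5.000).
Jacobian J = [[6·s·t + sin(s), 3·s^2 - 4·t], [4·s·t - 2·t, 2·s^2 - 2·s]].
At the point, J = [[-15.84147, -7.000], [-15.000, 4.000]] (det J = -168.36588).
Solving J·Δ = −F gives Δ = (-0.019, -1.320).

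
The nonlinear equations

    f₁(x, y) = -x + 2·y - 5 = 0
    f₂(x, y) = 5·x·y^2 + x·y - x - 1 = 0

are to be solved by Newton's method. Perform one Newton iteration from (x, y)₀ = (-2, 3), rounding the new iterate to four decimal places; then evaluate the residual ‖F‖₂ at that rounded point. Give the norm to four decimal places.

24.9429

At (-2, 3): F = (3.0000, -95.0000).
Jacobian J = [[-1, 2], [5·y^2 + y - 1, 10·x·y + x]].
At the point, J = [[-1.0000, 2.0000], [47.0000, -62.0000]] (det J = -32.0000).
Solving J·Δ = −F gives Δ = (0.1250, -1.4375).
Then the next iterate is (x, y)₁ = (-1.8750, 1.5625).
Re-evaluating at (-1.8750, 1.5625): F = (0.0000, -24.942871), so ‖F‖₂ = 24.9429.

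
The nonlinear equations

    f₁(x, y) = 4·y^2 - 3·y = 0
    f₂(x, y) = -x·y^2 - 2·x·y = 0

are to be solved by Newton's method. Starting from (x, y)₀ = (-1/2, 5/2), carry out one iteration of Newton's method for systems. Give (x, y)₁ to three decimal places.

(-0.320, 1.471)

At (-1/2, 5/2): F = (17.500, 5.625).
Jacobian J = [[0, 8·y - 3], [-y^2 - 2·y, -2·x·y - 2·x]].
At the point, J = [[0.000, 17.000], [-11.250, 3.500]] (det J = 191.250).
Solving J·Δ = −F gives Δ = (0.180, -1.029).
Then the next iterate is (x, y)₁ = (-0.320, 1.471).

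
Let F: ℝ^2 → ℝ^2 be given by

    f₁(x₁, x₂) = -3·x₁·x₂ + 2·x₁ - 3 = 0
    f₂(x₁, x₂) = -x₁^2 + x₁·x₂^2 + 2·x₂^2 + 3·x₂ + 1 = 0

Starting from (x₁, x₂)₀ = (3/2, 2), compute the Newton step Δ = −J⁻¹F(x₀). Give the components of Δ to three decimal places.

At (3/2, 2): F = (-9.000, 18.750).
Jacobian J = [[-3·x₂ + 2, -3·x₁], [-2·x₁ + x₂^2, 2·x₁·x₂ + 4·x₂ + 3]].
At the point, J = [[-4.000, -4.500], [1.000, 17.000]] (det J = -63.500).
Solving J·Δ = −F gives Δ = (-1.081, -1.039).

(-1.081, -1.039)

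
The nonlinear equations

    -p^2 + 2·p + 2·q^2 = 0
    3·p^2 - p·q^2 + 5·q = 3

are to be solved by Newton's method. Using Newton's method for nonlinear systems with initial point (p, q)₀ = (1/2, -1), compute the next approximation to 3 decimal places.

(1.536, -0.054)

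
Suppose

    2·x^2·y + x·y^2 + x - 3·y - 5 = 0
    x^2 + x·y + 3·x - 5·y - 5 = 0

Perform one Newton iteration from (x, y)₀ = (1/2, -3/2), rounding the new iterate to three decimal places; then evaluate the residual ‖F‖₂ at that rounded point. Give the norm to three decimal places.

6.046

At (1/2, -3/2): F = (0.375, 3.500).
Jacobian J = [[4·x·y + y^2 + 1, 2·x^2 + 2·x·y - 3], [2·x + y + 3, x - 5]].
At the point, J = [[0.250, -4.000], [2.500, -4.500]] (det J = 8.875).
Solving J·Δ = −F gives Δ = (-1.387, 0.007).
Then the next iterate is (x, y)₁ = (-0.887, -1.493).
Re-evaluating at (-0.887, -1.493): F = (-5.73446, 1.91506), so ‖F‖₂ = 6.046.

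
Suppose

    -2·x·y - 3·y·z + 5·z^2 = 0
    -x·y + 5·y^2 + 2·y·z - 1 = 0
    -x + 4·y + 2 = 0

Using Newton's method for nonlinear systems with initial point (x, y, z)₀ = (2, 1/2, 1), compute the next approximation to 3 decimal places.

(4.644, 0.661, 1.267)

At (2, 1/2, 1): F = (1.500, 0.250, 2.000).
Jacobian J = [[-2·y, -2·x - 3·z, -3·y + 10·z], [-y, -x + 10·y + 2·z, 2·y], [-1, 4, 0]].
At the point, J = [[-1.000, -7.000, 8.500], [-0.500, 5.000, 1.000], [-1.000, 4.000, 0.000]] (det J = 36.500).
Solving J·Δ = −F gives Δ = (2.644, 0.161, 0.267).
Then the next iterate is (x, y, z)₁ = (4.644, 0.661, 1.267).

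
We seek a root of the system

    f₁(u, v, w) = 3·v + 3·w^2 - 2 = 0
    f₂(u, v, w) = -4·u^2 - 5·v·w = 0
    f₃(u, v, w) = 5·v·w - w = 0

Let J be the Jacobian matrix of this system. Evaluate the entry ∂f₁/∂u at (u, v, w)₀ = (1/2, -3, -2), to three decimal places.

0.000

∂f₁/∂u = 0.
At (1/2, -3, -2) this is 0.000.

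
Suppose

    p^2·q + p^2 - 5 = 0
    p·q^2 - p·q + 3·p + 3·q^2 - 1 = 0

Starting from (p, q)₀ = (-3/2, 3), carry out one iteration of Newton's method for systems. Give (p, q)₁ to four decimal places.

(-1.4051, 1.7282)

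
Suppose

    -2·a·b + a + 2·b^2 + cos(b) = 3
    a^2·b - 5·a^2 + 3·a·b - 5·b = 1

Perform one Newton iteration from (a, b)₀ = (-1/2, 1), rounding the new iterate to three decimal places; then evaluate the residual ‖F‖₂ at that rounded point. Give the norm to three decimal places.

7.527

At (-1/2, 1): F = (0.04030, -8.500).
Jacobian J = [[-2·b + 1, -2·a + 4·b - sin(b)], [2·a·b - 10·a + 3·b, a^2 + 3·a - 5]].
At the point, J = [[-1.000, 4.15853], [7.000, -6.250]] (det J = -22.85970).
Solving J·Δ = −F gives Δ = (1.535, 0.359).
Then the next iterate is (a, b)₁ = (1.035, 1.359).
Re-evaluating at (1.035, 1.359): F = (-0.87415, -7.47564), so ‖F‖₂ = 7.527.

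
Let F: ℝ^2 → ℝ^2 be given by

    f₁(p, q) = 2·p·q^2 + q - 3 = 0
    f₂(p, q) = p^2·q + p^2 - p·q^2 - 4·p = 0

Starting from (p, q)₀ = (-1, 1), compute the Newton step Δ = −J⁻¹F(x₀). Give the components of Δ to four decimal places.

(0.4286, -1.0476)

At (-1, 1): F = (-4.0000, 7.0000).
Jacobian J = [[2·q^2, 4·p·q + 1], [2·p·q + 2·p - q^2 - 4, p^2 - 2·p·q]].
At the point, J = [[2.0000, -3.0000], [-9.0000, 3.0000]] (det J = -21.0000).
Solving J·Δ = −F gives Δ = (0.4286, -1.0476).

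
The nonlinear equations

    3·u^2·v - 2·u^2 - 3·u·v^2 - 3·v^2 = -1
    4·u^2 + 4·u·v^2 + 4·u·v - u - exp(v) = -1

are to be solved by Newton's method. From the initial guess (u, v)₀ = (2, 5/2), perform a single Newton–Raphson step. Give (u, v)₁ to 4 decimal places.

(1.3138, 1.4248)

At (2, 5/2): F = (-33.2500, 72.817506).
Jacobian J = [[6·u·v - 4·u - 3·v^2, 3·u^2 - 6·u·v - 6·v], [8·u + 4·v^2 + 4·v - 1, 8·u·v + 4·u - exp(v)]].
At the point, J = [[3.2500, -33.0000], [50.0000, 35.817506]] (det J = 1766.406895).
Solving J·Δ = −F gives Δ = (-0.6862, -1.0752).
Then the next iterate is (u, v)₁ = (1.3138, 1.4248).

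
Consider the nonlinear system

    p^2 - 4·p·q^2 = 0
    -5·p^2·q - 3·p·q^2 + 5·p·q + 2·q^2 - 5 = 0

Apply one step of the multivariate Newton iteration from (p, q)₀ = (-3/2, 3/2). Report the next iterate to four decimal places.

(-0.6934, 1.1627)

At (-3/2, 3/2): F = (15.7500, -18.5000).
Jacobian J = [[2·p - 4·q^2, -8·p·q], [-10·p·q - 3·q^2 + 5·q, -5·p^2 - 6·p·q + 5·p + 4·q]].
At the point, J = [[-12.0000, 18.0000], [23.2500, 0.7500]] (det J = -427.5000).
Solving J·Δ = −F gives Δ = (0.8066, -0.3373).
Then the next iterate is (p, q)₁ = (-0.6934, 1.1627).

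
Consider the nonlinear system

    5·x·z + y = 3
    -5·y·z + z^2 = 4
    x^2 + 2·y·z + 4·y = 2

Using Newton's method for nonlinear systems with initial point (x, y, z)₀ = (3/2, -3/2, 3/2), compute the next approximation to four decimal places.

(-1.2500, 1.7500, 2.9167)

At (3/2, -3/2, 3/2): F = (6.7500, 9.5000, -10.2500).
Jacobian J = [[5·z, 1, 5·x], [0, -5·z, -5·y + 2·z], [2·x, 2·z + 4, 2·y]].
At the point, J = [[7.5000, 1.0000, 7.5000], [0.0000, -7.5000, 10.5000], [3.0000, 7.0000, -3.0000]] (det J = -182.2500).
Solving J·Δ = −F gives Δ = (-2.7500, 3.2500, 1.4167).
Then the next iterate is (x, y, z)₁ = (-1.2500, 1.7500, 2.9167).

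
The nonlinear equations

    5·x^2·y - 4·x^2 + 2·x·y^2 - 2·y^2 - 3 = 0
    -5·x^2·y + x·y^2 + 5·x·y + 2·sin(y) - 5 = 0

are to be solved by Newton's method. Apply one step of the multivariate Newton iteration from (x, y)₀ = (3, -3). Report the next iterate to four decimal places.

At (3, -3): F = (-138.0000, 111.717760).
Jacobian J = [[10·x·y - 8·x + 2·y^2, 5·x^2 + 4·x·y - 4·y], [-10·x·y + y^2 + 5·y, -5·x^2 + 2·x·y + 5·x + 2·cos(y)]].
At the point, J = [[-96.0000, 21.0000], [84.0000, -49.979985]] (det J = 3034.078559).
Solving J·Δ = −F gives Δ = (-1.5000, -0.2858).
Then the next iterate is (x, y)₁ = (1.5000, -3.2858).

(1.5000, -3.2858)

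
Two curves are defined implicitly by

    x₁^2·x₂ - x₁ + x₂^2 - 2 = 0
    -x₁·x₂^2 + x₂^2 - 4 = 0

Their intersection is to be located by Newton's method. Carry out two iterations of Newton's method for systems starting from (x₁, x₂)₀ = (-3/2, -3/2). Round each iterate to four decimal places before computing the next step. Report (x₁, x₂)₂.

(-0.8382, -1.4715)

At (-3/2, -3/2): F = (-1.6250, 1.6250).
Jacobian J = [[2·x₁·x₂ - 1, x₁^2 + 2·x₂], [-x₂^2, -2·x₁·x₂ + 2·x₂]].
At the point, J = [[3.5000, -0.7500], [-2.2500, -7.5000]] (det J = -27.9375).
Solving J·Δ = −F gives Δ = (0.4799, 0.0727).
Then the next iterate is (x₁, x₂)₁ = (-1.0201, -1.4273).
Round to (-1.0201, -1.4273) and repeat: F = (-0.427969, 0.115318), J = [[1.911977, -1.813996], [-2.037185, -5.766577]].
Δ = (0.1819, -0.0442), so (x₁, x₂)₂ = (-0.8382, -1.4715).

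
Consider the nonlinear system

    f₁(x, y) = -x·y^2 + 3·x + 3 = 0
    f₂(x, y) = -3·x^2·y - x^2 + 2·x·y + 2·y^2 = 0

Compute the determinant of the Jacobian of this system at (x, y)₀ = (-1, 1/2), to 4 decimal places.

J = [[-y^2 + 3, -2·x·y], [-6·x·y - 2·x + 2·y, -3·x^2 + 2·x + 4·y]].
At the point, J = [[2.7500, 1.0000], [6.0000, -3.0000]].
det J = -14.2500.

-14.2500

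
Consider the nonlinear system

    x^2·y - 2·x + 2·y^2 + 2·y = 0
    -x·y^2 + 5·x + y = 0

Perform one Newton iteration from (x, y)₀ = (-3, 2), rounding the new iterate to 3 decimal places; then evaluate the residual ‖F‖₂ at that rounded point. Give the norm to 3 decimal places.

12.762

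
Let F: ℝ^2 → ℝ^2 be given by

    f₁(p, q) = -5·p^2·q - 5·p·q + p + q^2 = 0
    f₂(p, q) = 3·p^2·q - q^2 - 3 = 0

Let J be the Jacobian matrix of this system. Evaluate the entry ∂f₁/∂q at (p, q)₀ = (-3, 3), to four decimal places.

∂f₁/∂q = -5·p^2 - 5·p + 2·q.
At (-3, 3) this is -24.0000.

-24.0000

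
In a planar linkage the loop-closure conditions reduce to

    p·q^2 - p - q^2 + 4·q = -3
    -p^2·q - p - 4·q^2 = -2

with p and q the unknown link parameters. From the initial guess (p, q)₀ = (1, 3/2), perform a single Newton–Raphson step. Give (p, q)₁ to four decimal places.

At (1, 3/2): F = (8.0000, -9.5000).
Jacobian J = [[q^2 - 1, 2·p·q - 2·q + 4], [-2·p·q - 1, -p^2 - 8·q]].
At the point, J = [[1.2500, 4.0000], [-4.0000, -13.0000]] (det J = -0.2500).
Solving J·Δ = −F gives Δ = (-264.0000, 80.5000).
Then the next iterate is (p, q)₁ = (-263.0000, 82.0000).

(-263.0000, 82.0000)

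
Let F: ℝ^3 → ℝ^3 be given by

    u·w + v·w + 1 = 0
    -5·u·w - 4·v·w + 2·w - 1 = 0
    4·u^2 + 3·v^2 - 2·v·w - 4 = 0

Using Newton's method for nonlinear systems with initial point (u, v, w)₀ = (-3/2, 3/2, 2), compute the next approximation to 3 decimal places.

At (-3/2, 3/2, 2): F = (1.000, 6.000, 5.750).
Jacobian J = [[w, w, u + v], [-5·w, -4·w, -5·u - 4·v + 2], [8·u, 6·v - 2·w, -2·v]].
At the point, J = [[2.000, 2.000, 0.000], [-10.000, -8.000, 3.500], [-12.000, 5.000, -3.000]] (det J = -131.000).
Solving J·Δ = −F gives Δ = (0.632, -1.132, -2.496).
Then the next iterate is (u, v, w)₁ = (-0.868, 0.368, -0.496).

(-0.868, 0.368, -0.496)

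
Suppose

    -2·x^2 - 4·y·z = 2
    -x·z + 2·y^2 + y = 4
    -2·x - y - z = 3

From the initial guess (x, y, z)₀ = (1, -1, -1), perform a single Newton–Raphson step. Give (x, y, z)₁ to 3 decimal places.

At (1, -1, -1): F = (-8.000, -2.000, -3.000).
Jacobian J = [[-4·x, -4·z, -4·y], [-z, 4·y + 1, -x], [-2, -1, -1]].
At the point, J = [[-4.000, 4.000, 4.000], [1.000, -3.000, -1.000], [-2.000, -1.000, -1.000]] (det J = -24.000).
Solving J·Δ = −F gives Δ = (-1.667, -2.000, 2.333).
Then the next iterate is (x, y, z)₁ = (-0.667, -3.000, 1.333).

(-0.667, -3.000, 1.333)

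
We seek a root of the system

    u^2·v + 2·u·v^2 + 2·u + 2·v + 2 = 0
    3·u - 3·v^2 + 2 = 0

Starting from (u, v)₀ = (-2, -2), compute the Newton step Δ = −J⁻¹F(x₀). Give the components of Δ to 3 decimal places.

At (-2, -2): F = (-30.000, -16.000).
Jacobian J = [[2·u·v + 2·v^2 + 2, u^2 + 4·u·v + 2], [3, -6·v]].
At the point, J = [[18.000, 22.000], [3.000, 12.000]] (det J = 150.000).
Solving J·Δ = −F gives Δ = (0.053, 1.320).

(0.053, 1.320)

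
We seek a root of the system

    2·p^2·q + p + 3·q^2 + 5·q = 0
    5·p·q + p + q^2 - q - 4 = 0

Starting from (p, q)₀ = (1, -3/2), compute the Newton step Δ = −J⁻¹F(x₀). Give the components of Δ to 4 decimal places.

(-0.9028, 0.8819)

At (1, -3/2): F = (-2.7500, -6.7500).
Jacobian J = [[4·p·q + 1, 2·p^2 + 6·q + 5], [5·q + 1, 5·p + 2·q - 1]].
At the point, J = [[-5.0000, -2.0000], [-6.5000, 1.0000]] (det J = -18.0000).
Solving J·Δ = −F gives Δ = (-0.9028, 0.8819).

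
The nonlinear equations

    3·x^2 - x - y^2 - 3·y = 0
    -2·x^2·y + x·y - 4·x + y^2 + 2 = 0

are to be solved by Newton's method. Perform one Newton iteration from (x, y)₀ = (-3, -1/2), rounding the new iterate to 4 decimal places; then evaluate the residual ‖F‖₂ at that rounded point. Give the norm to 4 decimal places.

11.2968

At (-3, -1/2): F = (31.2500, 24.7500).
Jacobian J = [[6·x - 1, -2·y - 3], [-4·x·y + y - 4, -2·x^2 + x + 2·y]].
At the point, J = [[-19.0000, -2.0000], [-10.5000, -22.0000]] (det J = 397.0000).
Solving J·Δ = −F gives Δ = (1.6071, 0.3580).
Then the next iterate is (x, y)₁ = (-1.3929, -0.1420).
Re-evaluating at (-1.3929, -0.1420): F = (7.619247, 8.340564), so ‖F‖₂ = 11.2968.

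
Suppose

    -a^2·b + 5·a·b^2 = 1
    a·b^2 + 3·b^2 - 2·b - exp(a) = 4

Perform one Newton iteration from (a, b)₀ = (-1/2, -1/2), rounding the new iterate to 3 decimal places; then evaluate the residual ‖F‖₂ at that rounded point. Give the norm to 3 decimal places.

133.052

At (-1/2, -1/2): F = (-1.500, -2.98153).
Jacobian J = [[-2·a·b + 5·b^2, -a^2 + 10·a·b], [b^2 - exp(a), 2·a·b + 6·b - 2]].
At the point, J = [[0.750, 2.250], [-0.35653, -4.500]] (det J = -2.57281).
Solving J·Δ = −F gives Δ = (5.231, -1.077).
Then the next iterate is (a, b)₁ = (4.731, -1.577).
Re-evaluating at (4.731, -1.577): F = (93.12529, -95.02847), so ‖F‖₂ = 133.052.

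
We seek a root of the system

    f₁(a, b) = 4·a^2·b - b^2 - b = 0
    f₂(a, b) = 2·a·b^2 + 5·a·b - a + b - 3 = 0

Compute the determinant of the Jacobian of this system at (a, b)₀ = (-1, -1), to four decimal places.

20.0000

J = [[8·a·b, 4·a^2 - 2·b - 1], [2·b^2 + 5·b - 1, 4·a·b + 5·a + 1]].
At the point, J = [[8.0000, 5.0000], [-4.0000, 0.0000]].
det J = 20.0000.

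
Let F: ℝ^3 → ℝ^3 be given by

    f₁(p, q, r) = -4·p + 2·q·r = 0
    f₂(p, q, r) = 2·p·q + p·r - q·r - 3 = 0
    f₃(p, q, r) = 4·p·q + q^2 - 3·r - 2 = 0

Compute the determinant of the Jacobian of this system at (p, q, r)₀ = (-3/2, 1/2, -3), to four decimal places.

110.0000

J = [[-4, 2·r, 2·q], [2·q + r, 2·p - r, p - q], [4·q, 4·p + 2·q, -3]].
At the point, J = [[-4.0000, -6.0000, 1.0000], [-2.0000, 0.0000, -2.0000], [2.0000, -5.0000, -3.0000]].
det J = 110.0000.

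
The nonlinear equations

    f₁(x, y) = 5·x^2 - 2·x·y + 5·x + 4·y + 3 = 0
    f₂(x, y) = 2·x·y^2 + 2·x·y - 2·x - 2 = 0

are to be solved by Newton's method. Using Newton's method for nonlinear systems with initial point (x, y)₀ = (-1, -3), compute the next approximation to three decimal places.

(-2.560, -0.240)

At (-1, -3): F = (-15.000, -12.000).
Jacobian J = [[10·x - 2·y + 5, -2·x + 4], [2·y^2 + 2·y - 2, 4·x·y + 2·x]].
At the point, J = [[1.000, 6.000], [10.000, 10.000]] (det J = -50.000).
Solving J·Δ = −F gives Δ = (-1.560, 2.760).
Then the next iterate is (x, y)₁ = (-2.560, -0.240).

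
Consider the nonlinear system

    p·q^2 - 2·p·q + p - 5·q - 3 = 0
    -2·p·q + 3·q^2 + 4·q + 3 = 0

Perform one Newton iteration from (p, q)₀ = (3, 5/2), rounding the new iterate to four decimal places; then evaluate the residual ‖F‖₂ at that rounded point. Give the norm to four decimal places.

At (3, 5/2): F = (-8.7500, 16.7500).
Jacobian J = [[q^2 - 2·q + 1, 2·p·q - 2·p - 5], [-2·q, -2·p + 6·q + 4]].
At the point, J = [[2.2500, 4.0000], [-5.0000, 13.0000]] (det J = 49.2500).
Solving J·Δ = −F gives Δ = (3.6701, 0.1231).
Then the next iterate is (p, q)₁ = (6.6701, 2.6231).
Re-evaluating at (6.6701, 2.6231): F = (1.456569, -0.858318), so ‖F‖₂ = 1.6907.

1.6907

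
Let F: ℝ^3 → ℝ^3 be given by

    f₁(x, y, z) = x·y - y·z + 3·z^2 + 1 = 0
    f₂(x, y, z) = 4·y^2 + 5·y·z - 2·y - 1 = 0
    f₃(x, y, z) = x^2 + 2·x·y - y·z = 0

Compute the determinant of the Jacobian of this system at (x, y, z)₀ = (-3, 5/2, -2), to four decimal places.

-28.5000

J = [[y, x - z, -y + 6·z], [0, 8·y + 5·z - 2, 5·y], [2·x + 2·y, 2·x - z, -y]].
At the point, J = [[2.5000, -1.0000, -14.5000], [0.0000, 8.0000, 12.5000], [-1.0000, -4.0000, -2.5000]].
det J = -28.5000.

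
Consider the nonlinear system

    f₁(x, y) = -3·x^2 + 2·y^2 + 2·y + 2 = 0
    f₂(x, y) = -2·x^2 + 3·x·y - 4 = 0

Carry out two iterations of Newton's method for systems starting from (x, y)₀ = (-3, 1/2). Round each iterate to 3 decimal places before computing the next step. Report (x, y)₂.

At (-3, 1/2): F = (-23.500, -26.500).
Jacobian J = [[-6·x, 4·y + 2], [-4·x + 3·y, 3·x]].
At the point, J = [[18.000, 4.000], [13.500, -9.000]] (det J = -216.000).
Solving J·Δ = −F gives Δ = (1.470, -0.740).
Then the next iterate is (x, y)₁ = (-1.530, -0.240).
Round to (-1.530, -0.240) and repeat: F = (-5.38750, -7.58020), J = [[9.180, 1.040], [5.400, -4.590]].
Δ = (0.683, -0.848), so (x, y)₂ = (-0.847, -1.088).

(-0.847, -1.088)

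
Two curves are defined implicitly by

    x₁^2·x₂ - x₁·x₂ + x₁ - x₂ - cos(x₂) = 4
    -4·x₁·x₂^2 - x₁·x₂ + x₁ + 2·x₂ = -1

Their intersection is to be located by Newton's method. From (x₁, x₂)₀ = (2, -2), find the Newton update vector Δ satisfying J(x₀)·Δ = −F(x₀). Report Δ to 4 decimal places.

At (2, -2): F = (-3.583853, -29.0000).
Jacobian J = [[2·x₁·x₂ - x₂ + 1, x₁^2 - x₁ + sin(x₂) - 1], [-4·x₂^2 - x₂ + 1, -8·x₁·x₂ - x₁ + 2]].
At the point, J = [[-5.0000, 0.090703], [-13.0000, 32.0000]] (det J = -158.820867).
Solving J·Δ = −F gives Δ = (-0.7055, 0.6196).

(-0.7055, 0.6196)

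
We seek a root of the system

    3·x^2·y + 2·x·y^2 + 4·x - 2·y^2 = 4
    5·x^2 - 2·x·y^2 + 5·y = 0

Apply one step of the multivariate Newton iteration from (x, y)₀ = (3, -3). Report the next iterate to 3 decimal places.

(1.928, -2.101)

At (3, -3): F = (-37.000, -24.000).
Jacobian J = [[6·x·y + 2·y^2 + 4, 3·x^2 + 4·x·y - 4·y], [10·x - 2·y^2, -4·x·y + 5]].
At the point, J = [[-32.000, 3.000], [12.000, 41.000]] (det J = -1348.000).
Solving J·Δ = −F gives Δ = (-1.072, 0.899).
Then the next iterate is (x, y)₁ = (1.928, -2.101).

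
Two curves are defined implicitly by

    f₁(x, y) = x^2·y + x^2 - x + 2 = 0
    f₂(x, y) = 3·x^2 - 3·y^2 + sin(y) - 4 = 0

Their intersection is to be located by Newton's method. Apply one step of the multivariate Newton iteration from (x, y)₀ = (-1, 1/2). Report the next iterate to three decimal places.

At (-1, 1/2): F = (4.500, -1.27057).
Jacobian J = [[2·x·y + 2·x - 1, x^2], [6·x, -6·y + cos(y)]].
At the point, J = [[-4.000, 1.000], [-6.000, -2.12242]] (det J = 14.48967).
Solving J·Δ = −F gives Δ = (0.571, -2.214).
Then the next iterate is (x, y)₁ = (-0.429, -1.714).

(-0.429, -1.714)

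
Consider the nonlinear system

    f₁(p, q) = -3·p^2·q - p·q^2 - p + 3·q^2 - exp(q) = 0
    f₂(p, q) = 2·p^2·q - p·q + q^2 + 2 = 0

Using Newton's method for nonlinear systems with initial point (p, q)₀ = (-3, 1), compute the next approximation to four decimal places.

(-2.6275, 0.1671)

At (-3, 1): F = (-20.718282, 24.0000).
Jacobian J = [[-6·p·q - q^2 - 1, -3·p^2 - 2·p·q + 6·q - exp(q)], [4·p·q - q, 2·p^2 - p + 2·q]].
At the point, J = [[16.0000, -17.718282], [-13.0000, 23.0000]] (det J = 137.662336).
Solving J·Δ = −F gives Δ = (0.3725, -0.8329).
Then the next iterate is (p, q)₁ = (-2.6275, 0.1671).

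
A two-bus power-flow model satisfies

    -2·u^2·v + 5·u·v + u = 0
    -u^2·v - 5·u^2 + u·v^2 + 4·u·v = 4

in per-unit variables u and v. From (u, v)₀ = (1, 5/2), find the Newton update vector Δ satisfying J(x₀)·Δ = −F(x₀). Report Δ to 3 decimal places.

At (1, 5/2): F = (8.500, 4.750).
Jacobian J = [[-4·u·v + 5·v + 1, -2·u^2 + 5·u], [-2·u·v - 10·u + v^2 + 4·v, -u^2 + 2·u·v + 4·u]].
At the point, J = [[3.500, 3.000], [1.250, 8.000]] (det J = 24.250).
Solving J·Δ = −F gives Δ = (-2.216, -0.247).

(-2.216, -0.247)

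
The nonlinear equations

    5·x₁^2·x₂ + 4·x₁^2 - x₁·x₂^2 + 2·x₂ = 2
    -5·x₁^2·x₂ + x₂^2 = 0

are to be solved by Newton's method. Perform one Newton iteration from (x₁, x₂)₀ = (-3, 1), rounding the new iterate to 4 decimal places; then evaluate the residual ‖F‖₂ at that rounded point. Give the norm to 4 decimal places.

At (-3, 1): F = (84.0000, -44.0000).
Jacobian J = [[10·x₁·x₂ + 8·x₁ - x₂^2, 5·x₁^2 - 2·x₁·x₂ + 2], [-10·x₁·x₂, -5·x₁^2 + 2·x₂]].
At the point, J = [[-55.0000, 53.0000], [30.0000, -43.0000]] (det J = 775.0000).
Solving J·Δ = −F gives Δ = (1.6516, 0.1290).
Then the next iterate is (x₁, x₂)₁ = (-1.3484, 1.1290).
Re-evaluating at (-1.3484, 1.1290): F = (19.513097, -8.989000), so ‖F‖₂ = 21.4840.

21.4840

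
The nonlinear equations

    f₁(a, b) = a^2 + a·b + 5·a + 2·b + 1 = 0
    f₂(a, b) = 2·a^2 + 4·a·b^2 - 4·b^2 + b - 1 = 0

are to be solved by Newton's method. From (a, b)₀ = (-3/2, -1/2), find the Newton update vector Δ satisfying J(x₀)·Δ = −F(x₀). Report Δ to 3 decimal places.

(2.618, 1.145)

At (-3/2, -1/2): F = (-4.500, 0.500).
Jacobian J = [[2·a + b + 5, a + 2], [4·a + 4·b^2, 8·a·b - 8·b + 1]].
At the point, J = [[1.500, 0.500], [-5.000, 11.000]] (det J = 19.000).
Solving J·Δ = −F gives Δ = (2.618, 1.145).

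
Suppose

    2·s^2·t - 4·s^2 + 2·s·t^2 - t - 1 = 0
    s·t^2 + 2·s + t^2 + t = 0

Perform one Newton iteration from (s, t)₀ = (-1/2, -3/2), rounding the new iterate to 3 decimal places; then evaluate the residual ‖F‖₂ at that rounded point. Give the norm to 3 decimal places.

0.571

At (-1/2, -3/2): F = (-3.500, -1.375).
Jacobian J = [[4·s·t - 8·s + 2·t^2, 2·s^2 + 4·s·t - 1], [t^2 + 2, 2·s·t + 2·t + 1]].
At the point, J = [[11.500, 2.500], [4.250, -0.500]] (det J = -16.375).
Solving J·Δ = −F gives Δ = (0.317, -0.057).
Then the next iterate is (s, t)₁ = (-0.183, -1.557).
Re-evaluating at (-0.183, -1.557): F = (-0.56852, 0.05761), so ‖F‖₂ = 0.571.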